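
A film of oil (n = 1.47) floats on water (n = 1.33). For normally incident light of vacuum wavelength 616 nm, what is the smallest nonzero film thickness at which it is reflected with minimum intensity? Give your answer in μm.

Ray reflecting at the top interface goes from n = 1.0 toward n = 1.47: a half-wave phase shift.
Ray reflecting at the bottom interface goes from n = 1.47 toward n = 1.33: no phase shift.
The two reflections differ by half a wavelength.
So the condition for destructive reflection is 2 n t = m λ.
The smallest nonzero thickness corresponds to m = 1: t = m λ / (2 n) = 1.00 × 616 / (2 × 1.47) = 210 nm.

0.210 μm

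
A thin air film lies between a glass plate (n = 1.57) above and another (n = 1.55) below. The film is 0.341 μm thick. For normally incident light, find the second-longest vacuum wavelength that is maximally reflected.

Ray reflecting at the top interface goes from n = 1.57 toward n = 1.0: no phase shift.
Ray reflecting at the bottom interface goes from n = 1.0 toward n = 1.55: a half-wave phase shift.
The two reflections differ by half a wavelength.
For strong reflection here: 2 n t = (m + ½) λ.
λ = 2 n t / (m + ½). The second-longest wavelength is m = 1: λ = 2 × 1.0 × 341 / 1.50 = 455 nm.

455 nm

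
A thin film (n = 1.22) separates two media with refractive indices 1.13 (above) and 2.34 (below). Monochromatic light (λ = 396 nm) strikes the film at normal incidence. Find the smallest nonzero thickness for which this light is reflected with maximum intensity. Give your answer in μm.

0.162 μm

Top surface (1.13 → 1.22): reflection off a higher-index medium gives a half-wave phase shift.
Ray reflecting at the bottom interface goes from n = 1.22 toward n = 2.34: a half-wave phase shift.
The two reflections carry the same phase change, so no net offset.
So the condition for constructive reflection is 2 n t = m λ.
The smallest nonzero thickness corresponds to m = 1: t = m λ / (2 n) = 1.00 × 396 / (2 × 1.22) = 162 nm.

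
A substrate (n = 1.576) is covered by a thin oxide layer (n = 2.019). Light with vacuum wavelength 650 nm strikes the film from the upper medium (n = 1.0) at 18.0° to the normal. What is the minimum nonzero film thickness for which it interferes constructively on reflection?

81.4 nm

Ray reflecting at the top interface goes from n = 1.0 toward n = 2.019: a half-wave phase shift.
At the lower boundary (n = 2.019 to n = 1.576) the reflected ray undergoes no phase shift.
Net: one phase inversion between the two reflected rays.
So the condition for constructive reflection is 2 n t cos θ_r = (m + ½) λ.
Snell's law: 1.0 sin 18.0° = 2.019 sin θ_r → sin θ_r = 0.153, cos θ_r = 0.988.
Minimum at m = 0: t = λ / (4 n cos θ_r) = 650 / (4 × 2.019 × 0.988) = 81.4 nm.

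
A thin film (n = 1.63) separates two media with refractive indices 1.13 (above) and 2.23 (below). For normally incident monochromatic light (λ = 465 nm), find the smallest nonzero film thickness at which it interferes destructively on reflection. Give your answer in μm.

Ray reflecting at the top interface goes from n = 1.13 toward n = 1.63: a half-wave phase shift.
Bottom surface (1.63 → 2.23): reflection off a higher-index medium gives a half-wave phase shift.
Zero or two π shifts → no net half-wave offset.
With no net inversion, destructive interference in reflection requires 2 n t = (m + ½) λ.
Minimum at m = 0: t = λ / (4 n) = 465 / (4 × 1.63) = 71.3 nm.

0.0713 μm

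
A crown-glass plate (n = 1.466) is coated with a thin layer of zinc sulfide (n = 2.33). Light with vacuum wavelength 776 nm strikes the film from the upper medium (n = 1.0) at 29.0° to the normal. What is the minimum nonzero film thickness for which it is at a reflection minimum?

170 nm

At the upper boundary (n = 1.0 to n = 2.33) the reflected ray undergoes a half-wave phase shift.
At the lower boundary (n = 2.33 to n = 1.466) the reflected ray undergoes no phase shift.
The two reflections differ by half a wavelength.
So the condition for destructive reflection is 2 n t cos θ_r = m λ.
Snell's law: 1.0 sin 29.0° = 2.33 sin θ_r → sin θ_r = 0.208, cos θ_r = 0.978.
Minimum nonzero at m = 1: t = λ / (2 n cos θ_r) = 776 / (2 × 2.33 × 0.978) = 170 nm.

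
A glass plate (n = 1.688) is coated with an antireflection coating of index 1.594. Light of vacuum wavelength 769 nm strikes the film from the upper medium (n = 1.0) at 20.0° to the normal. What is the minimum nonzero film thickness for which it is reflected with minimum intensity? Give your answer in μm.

0.123 μm

Ray reflecting at the top interface goes from n = 1.0 toward n = 1.594: a half-wave phase shift.
Ray reflecting at the bottom interface goes from n = 1.594 toward n = 1.688: a half-wave phase shift.
Net: no relative phase inversion (both shifts match).
For minimum reflection here: 2 n t cos θ_r = (m + ½) λ.
Snell's law: 1.0 sin 20.0° = 1.594 sin θ_r → sin θ_r = 0.215, cos θ_r = 0.977.
Minimum at m = 0: t = λ / (4 n cos θ_r) = 769 / (4 × 1.594 × 0.977) = 123 nm.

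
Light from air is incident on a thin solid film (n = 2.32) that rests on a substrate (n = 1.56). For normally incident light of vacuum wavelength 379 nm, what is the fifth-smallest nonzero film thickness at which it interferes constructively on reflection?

Top surface (1.0 → 2.32): reflection off a higher-index medium gives a half-wave phase shift.
Bottom surface (2.32 → 1.56): reflection off a lower-index medium gives no phase shift.
Exactly one π shift → a net half-wave offset.
So the condition for constructive reflection is 2 n t = (m + ½) λ.
The fifth-smallest nonzero thickness corresponds to m = 4: t = (m + ½) λ / (2 n) = 4.50 × 379 / (2 × 2.32) = 368 nm.

368 nm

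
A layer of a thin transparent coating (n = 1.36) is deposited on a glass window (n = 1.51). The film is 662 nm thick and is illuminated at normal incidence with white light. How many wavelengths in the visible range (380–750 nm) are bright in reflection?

2

Ray reflecting at the top interface goes from n = 1.0 toward n = 1.36: a half-wave phase shift.
Bottom surface (1.36 → 1.51): reflection off a higher-index medium gives a half-wave phase shift.
The two reflections carry the same phase change, so no net offset.
So the condition for constructive reflection is 2 n t = m λ.
λ = 2 n t / m = 1801 / m nm.
m=2: 900 nm (IR); m=3: 600 nm (visible); m=4: 450 nm (visible); m=5: 360 nm (UV).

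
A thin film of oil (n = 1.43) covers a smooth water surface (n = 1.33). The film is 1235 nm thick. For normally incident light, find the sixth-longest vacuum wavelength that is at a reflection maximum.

At the upper boundary (n = 1.0 to n = 1.43) the reflected ray undergoes a half-wave phase shift.
Ray reflecting at the bottom interface goes from n = 1.43 toward n = 1.33: no phase shift.
The two reflections differ by half a wavelength.
For strong reflection here: 2 n t = (m + ½) λ.
λ = 2 n t / (m + ½). The sixth-longest wavelength is m = 5: λ = 2 × 1.43 × 1235 / 5.50 = 642 nm.

642 nm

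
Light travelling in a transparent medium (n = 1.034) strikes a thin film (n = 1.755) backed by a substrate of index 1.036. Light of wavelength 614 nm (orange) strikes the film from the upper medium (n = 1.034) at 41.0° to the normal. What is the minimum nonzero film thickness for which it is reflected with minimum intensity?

190 nm

At the upper boundary (n = 1.034 to n = 1.755) the reflected ray undergoes a half-wave phase shift.
Ray reflecting at the bottom interface goes from n = 1.755 toward n = 1.036: no phase shift.
Exactly one π shift → a net half-wave offset.
With one net inversion, destructive interference in reflection requires 2 n t cos θ_r = m λ.
Snell's law: 1.034 sin 41.0° = 1.755 sin θ_r → sin θ_r = 0.387, cos θ_r = 0.922.
Minimum nonzero at m = 1: t = λ / (2 n cos θ_r) = 614 / (2 × 1.755 × 0.922) = 190 nm.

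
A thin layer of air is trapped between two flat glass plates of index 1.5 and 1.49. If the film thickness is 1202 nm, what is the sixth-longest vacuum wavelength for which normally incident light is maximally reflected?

437 nm

At the upper boundary (n = 1.5 to n = 1.0) the reflected ray undergoes no phase shift.
Ray reflecting at the bottom interface goes from n = 1.0 toward n = 1.49: a half-wave phase shift.
Exactly one π shift → a net half-wave offset.
With one net inversion, constructive interference in reflection requires 2 n t = (m + ½) λ.
λ = 2 n t / (m + ½). The sixth-longest wavelength is m = 5: λ = 2 × 1.0 × 1202 / 5.50 = 437 nm.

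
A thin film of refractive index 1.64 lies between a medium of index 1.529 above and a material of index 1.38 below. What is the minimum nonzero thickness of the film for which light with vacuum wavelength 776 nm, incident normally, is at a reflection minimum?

Top surface (1.529 → 1.64): reflection off a higher-index medium gives a half-wave phase shift.
At the lower boundary (n = 1.64 to n = 1.38) the reflected ray undergoes no phase shift.
Exactly one π shift → a net half-wave offset.
With one net inversion, destructive interference in reflection requires 2 n t = m λ.
Minimum nonzero at m = 1: t = λ / (2 n) = 776 / (2 × 1.64) = 237 nm.

237 nm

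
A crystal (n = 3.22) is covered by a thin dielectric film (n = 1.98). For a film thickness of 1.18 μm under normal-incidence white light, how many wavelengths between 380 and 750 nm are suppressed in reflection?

6

Ray reflecting at the top interface goes from n = 1.0 toward n = 1.98: a half-wave phase shift.
Ray reflecting at the bottom interface goes from n = 1.98 toward n = 3.22: a half-wave phase shift.
Zero or two π shifts → no net half-wave offset.
So the condition for destructive reflection is 2 n t = (m + ½) λ.
λ = 2 n t / (m + ½) = 4673 / (m + ½) nm.
m=5: 850 nm (IR); m=6: 719 nm (visible); m=7: 623 nm (visible); m=8: 550 nm (visible); m=9: 492 nm (visible); m=10: 445 nm (visible); m=11: 406 nm (visible); m=12: 374 nm (UV).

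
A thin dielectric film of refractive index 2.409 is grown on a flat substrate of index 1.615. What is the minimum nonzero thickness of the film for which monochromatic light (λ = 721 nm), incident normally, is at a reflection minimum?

At the upper boundary (n = 1.0 to n = 2.409) the reflected ray undergoes a half-wave phase shift.
At the lower boundary (n = 2.409 to n = 1.615) the reflected ray undergoes no phase shift.
The two reflections differ by half a wavelength.
So the condition for destructive reflection is 2 n t = m λ.
Minimum nonzero at m = 1: t = λ / (2 n) = 721 / (2 × 2.409) = 150 nm.

150 nm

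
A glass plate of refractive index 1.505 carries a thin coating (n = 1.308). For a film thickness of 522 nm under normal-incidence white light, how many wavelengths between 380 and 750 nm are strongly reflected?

Top surface (1.0 → 1.308): reflection off a higher-index medium gives a half-wave phase shift.
Bottom surface (1.308 → 1.505): reflection off a higher-index medium gives a half-wave phase shift.
Zero or two π shifts → no net half-wave offset.
With no net inversion, constructive interference in reflection requires 2 n t = m λ.
λ = 2 n t / m = 1366 / m nm.
m=1: 1366 nm (IR); m=2: 683 nm (visible); m=3: 455 nm (visible); m=4: 341 nm (UV).

2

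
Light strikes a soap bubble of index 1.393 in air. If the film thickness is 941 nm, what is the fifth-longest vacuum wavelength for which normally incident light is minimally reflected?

At the upper boundary (n = 1.0 to n = 1.393) the reflected ray undergoes a half-wave phase shift.
Bottom surface (1.393 → 1.0): reflection off a lower-index medium gives no phase shift.
Exactly one π shift → a net half-wave offset.
So the condition for destructive reflection is 2 n t = m λ.
λ = 2 n t / m. The fifth-longest wavelength is m = 5: λ = 2 × 1.393 × 941 / 5.00 = 524 nm.

524 nm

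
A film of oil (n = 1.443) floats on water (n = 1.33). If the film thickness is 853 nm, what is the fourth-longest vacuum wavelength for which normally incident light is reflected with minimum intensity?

Ray reflecting at the top interface goes from n = 1.0 toward n = 1.443: a half-wave phase shift.
Ray reflecting at the bottom interface goes from n = 1.443 toward n = 1.33: no phase shift.
Exactly one π shift → a net half-wave offset.
For minimum reflection here: 2 n t = m λ.
λ = 2 n t / m. The fourth-longest wavelength is m = 4: λ = 2 × 1.443 × 853 / 4.00 = 615 nm.

615 nm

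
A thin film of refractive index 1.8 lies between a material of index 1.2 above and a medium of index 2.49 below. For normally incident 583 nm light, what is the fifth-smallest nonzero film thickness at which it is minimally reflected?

Top surface (1.2 → 1.8): reflection off a higher-index medium gives a half-wave phase shift.
At the lower boundary (n = 1.8 to n = 2.49) the reflected ray undergoes a half-wave phase shift.
Zero or two π shifts → no net half-wave offset.
For dark reflection here: 2 n t = (m + ½) λ.
The fifth-smallest nonzero thickness corresponds to m = 4: t = (m + ½) λ / (2 n) = 4.50 × 583 / (2 × 1.8) = 729 nm.

729 nm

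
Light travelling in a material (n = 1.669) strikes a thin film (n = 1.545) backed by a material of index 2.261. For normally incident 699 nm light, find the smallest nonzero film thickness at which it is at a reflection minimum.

226 nm

Top surface (1.669 → 1.545): reflection off a lower-index medium gives no phase shift.
Bottom surface (1.545 → 2.261): reflection off a higher-index medium gives a half-wave phase shift.
The two reflections differ by half a wavelength.
For minimum reflection here: 2 n t = m λ.
Minimum nonzero at m = 1: t = λ / (2 n) = 699 / (2 × 1.545) = 226 nm.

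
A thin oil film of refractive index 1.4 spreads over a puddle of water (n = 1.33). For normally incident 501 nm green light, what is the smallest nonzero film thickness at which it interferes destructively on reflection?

Ray reflecting at the top interface goes from n = 1.0 toward n = 1.4: a half-wave phase shift.
Bottom surface (1.4 → 1.33): reflection off a lower-index medium gives no phase shift.
Net: one phase inversion between the two reflected rays.
With one net inversion, destructive interference in reflection requires 2 n t = m λ.
The smallest nonzero thickness corresponds to m = 1: t = m λ / (2 n) = 1.00 × 501 / (2 × 1.4) = 179 nm.

179 nm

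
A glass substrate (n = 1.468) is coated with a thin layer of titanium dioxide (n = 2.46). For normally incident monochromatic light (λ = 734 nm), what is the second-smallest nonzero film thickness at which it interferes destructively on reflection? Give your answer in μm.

Ray reflecting at the top interface goes from n = 1.0 toward n = 2.46: a half-wave phase shift.
At the lower boundary (n = 2.46 to n = 1.468) the reflected ray undergoes no phase shift.
Exactly one π shift → a net half-wave offset.
With one net inversion, destructive interference in reflection requires 2 n t = m λ.
The second-smallest nonzero thickness corresponds to m = 2: t = m λ / (2 n) = 2.00 × 734 / (2 × 2.46) = 298 nm.

0.298 μm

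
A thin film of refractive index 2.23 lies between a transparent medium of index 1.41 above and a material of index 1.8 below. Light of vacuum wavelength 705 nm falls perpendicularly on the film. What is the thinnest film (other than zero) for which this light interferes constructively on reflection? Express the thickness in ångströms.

790 Å

Top surface (1.41 → 2.23): reflection off a higher-index medium gives a half-wave phase shift.
At the lower boundary (n = 2.23 to n = 1.8) the reflected ray undergoes no phase shift.
Exactly one π shift → a net half-wave offset.
For maximum reflection here: 2 n t = (m + ½) λ.
Minimum at m = 0: t = λ / (4 n) = 705 / (4 × 2.23) = 79.0 nm.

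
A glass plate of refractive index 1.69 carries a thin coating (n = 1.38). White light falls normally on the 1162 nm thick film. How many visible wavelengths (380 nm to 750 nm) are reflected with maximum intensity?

Ray reflecting at the top interface goes from n = 1.0 toward n = 1.38: a half-wave phase shift.
Bottom surface (1.38 → 1.69): reflection off a higher-index medium gives a half-wave phase shift.
Zero or two π shifts → no net half-wave offset.
With no net inversion, constructive interference in reflection requires 2 n t = m λ.
λ = 2 n t / m = 3207 / m nm.
m=4: 802 nm (IR); m=5: 641 nm (visible); m=6: 535 nm (visible); m=7: 458 nm (visible); m=8: 401 nm (visible); m=9: 356 nm (UV).

4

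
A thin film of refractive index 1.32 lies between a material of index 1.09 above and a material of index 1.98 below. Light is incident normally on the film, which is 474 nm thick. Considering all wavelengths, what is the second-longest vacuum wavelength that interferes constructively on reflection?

Top surface (1.09 → 1.32): reflection off a higher-index medium gives a half-wave phase shift.
Ray reflecting at the bottom interface goes from n = 1.32 toward n = 1.98: a half-wave phase shift.
Zero or two π shifts → no net half-wave offset.
For bright reflection here: 2 n t = m λ.
λ = 2 n t / m. The second-longest wavelength is m = 2: λ = 2 × 1.32 × 474 / 2.00 = 626 nm.

626 nm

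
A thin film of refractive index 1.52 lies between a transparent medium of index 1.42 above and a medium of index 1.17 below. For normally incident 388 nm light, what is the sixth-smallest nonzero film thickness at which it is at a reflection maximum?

702 nm

At the upper boundary (n = 1.42 to n = 1.52) the reflected ray undergoes a half-wave phase shift.
Bottom surface (1.52 → 1.17): reflection off a lower-index medium gives no phase shift.
Exactly one π shift → a net half-wave offset.
So the condition for constructive reflection is 2 n t = (m + ½) λ.
The sixth-smallest nonzero thickness corresponds to m = 5: t = (m + ½) λ / (2 n) = 5.50 × 388 / (2 × 1.52) = 702 nm.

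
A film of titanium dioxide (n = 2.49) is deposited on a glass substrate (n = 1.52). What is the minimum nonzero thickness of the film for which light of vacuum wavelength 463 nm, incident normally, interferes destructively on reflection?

93.0 nm

At the upper boundary (n = 1.0 to n = 2.49) the reflected ray undergoes a half-wave phase shift.
At the lower boundary (n = 2.49 to n = 1.52) the reflected ray undergoes no phase shift.
The two reflections differ by half a wavelength.
So the condition for destructive reflection is 2 n t = m λ.
Minimum nonzero at m = 1: t = λ / (2 n) = 463 / (2 × 2.49) = 93.0 nm.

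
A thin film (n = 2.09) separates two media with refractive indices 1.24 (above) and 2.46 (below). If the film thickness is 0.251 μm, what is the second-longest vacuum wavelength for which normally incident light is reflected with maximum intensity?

525 nm

At the upper boundary (n = 1.24 to n = 2.09) the reflected ray undergoes a half-wave phase shift.
At the lower boundary (n = 2.09 to n = 2.46) the reflected ray undergoes a half-wave phase shift.
Net: no relative phase inversion (both shifts match).
So the condition for constructive reflection is 2 n t = m λ.
λ = 2 n t / m. The second-longest wavelength is m = 2: λ = 2 × 2.09 × 251 / 2.00 = 525 nm.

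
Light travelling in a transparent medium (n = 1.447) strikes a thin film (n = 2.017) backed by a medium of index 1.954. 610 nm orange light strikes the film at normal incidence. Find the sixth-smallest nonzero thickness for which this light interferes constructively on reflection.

832 nm

Ray reflecting at the top interface goes from n = 1.447 toward n = 2.017: a half-wave phase shift.
At the lower boundary (n = 2.017 to n = 1.954) the reflected ray undergoes no phase shift.
Exactly one π shift → a net half-wave offset.
For bright reflection here: 2 n t = (m + ½) λ.
The sixth-smallest nonzero thickness corresponds to m = 5: t = (m + ½) λ / (2 n) = 5.50 × 610 / (2 × 2.017) = 832 nm.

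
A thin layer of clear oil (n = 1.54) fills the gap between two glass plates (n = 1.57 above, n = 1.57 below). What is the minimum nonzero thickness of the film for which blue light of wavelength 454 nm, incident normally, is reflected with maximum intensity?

Top surface (1.57 → 1.54): reflection off a lower-index medium gives no phase shift.
Bottom surface (1.54 → 1.57): reflection off a higher-index medium gives a half-wave phase shift.
Net: one phase inversion between the two reflected rays.
So the condition for constructive reflection is 2 n t = (m + ½) λ.
Minimum at m = 0: t = λ / (4 n) = 454 / (4 × 1.54) = 73.7 nm.

73.7 nm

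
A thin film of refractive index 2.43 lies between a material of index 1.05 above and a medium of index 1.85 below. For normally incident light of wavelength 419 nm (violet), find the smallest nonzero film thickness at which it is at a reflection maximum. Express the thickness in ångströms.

Top surface (1.05 → 2.43): reflection off a higher-index medium gives a half-wave phase shift.
Ray reflecting at the bottom interface goes from n = 2.43 toward n = 1.85: no phase shift.
The two reflections differ by half a wavelength.
With one net inversion, constructive interference in reflection requires 2 n t = (m + ½) λ.
Minimum at m = 0: t = λ / (4 n) = 419 / (4 × 2.43) = 43.1 nm.

431 Å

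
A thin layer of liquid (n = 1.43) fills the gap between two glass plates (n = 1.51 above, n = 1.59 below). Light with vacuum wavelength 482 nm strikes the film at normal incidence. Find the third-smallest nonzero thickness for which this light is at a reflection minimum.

506 nm

Top surface (1.51 → 1.43): reflection off a lower-index medium gives no phase shift.
Bottom surface (1.43 → 1.59): reflection off a higher-index medium gives a half-wave phase shift.
Exactly one π shift → a net half-wave offset.
So the condition for destructive reflection is 2 n t = m λ.
The third-smallest nonzero thickness corresponds to m = 3: t = m λ / (2 n) = 3.00 × 482 / (2 × 1.43) = 506 nm.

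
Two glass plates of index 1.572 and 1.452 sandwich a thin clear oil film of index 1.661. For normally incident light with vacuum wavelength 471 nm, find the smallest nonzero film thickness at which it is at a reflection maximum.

At the upper boundary (n = 1.572 to n = 1.661) the reflected ray undergoes a half-wave phase shift.
Bottom surface (1.661 → 1.452): reflection off a lower-index medium gives no phase shift.
Exactly one π shift → a net half-wave offset.
For bright reflection here: 2 n t = (m + ½) λ.
Minimum at m = 0: t = λ / (4 n) = 471 / (4 × 1.661) = 70.9 nm.

70.9 nm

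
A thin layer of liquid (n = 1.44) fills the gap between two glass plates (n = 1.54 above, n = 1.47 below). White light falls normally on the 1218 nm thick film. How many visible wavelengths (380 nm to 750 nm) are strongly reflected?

4

At the upper boundary (n = 1.54 to n = 1.44) the reflected ray undergoes no phase shift.
Ray reflecting at the bottom interface goes from n = 1.44 toward n = 1.47: a half-wave phase shift.
The two reflections differ by half a wavelength.
For strong reflection here: 2 n t = (m + ½) λ.
λ = 2 n t / (m + ½) = 3508 / (m + ½) nm.
m=4: 780 nm (IR); m=5: 638 nm (visible); m=6: 540 nm (visible); m=7: 468 nm (visible); m=8: 413 nm (visible); m=9: 369 nm (UV).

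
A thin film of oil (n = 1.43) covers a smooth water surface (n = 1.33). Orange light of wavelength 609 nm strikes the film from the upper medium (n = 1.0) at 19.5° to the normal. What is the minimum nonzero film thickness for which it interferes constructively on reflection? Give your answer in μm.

0.109 μm

Ray reflecting at the top interface goes from n = 1.0 toward n = 1.43: a half-wave phase shift.
At the lower boundary (n = 1.43 to n = 1.33) the reflected ray undergoes no phase shift.
Exactly one π shift → a net half-wave offset.
For maximum reflection here: 2 n t cos θ_r = (m + ½) λ.
Snell's law: 1.0 sin 19.5° = 1.43 sin θ_r → sin θ_r = 0.233, cos θ_r = 0.972.
Minimum at m = 0: t = λ / (4 n cos θ_r) = 609 / (4 × 1.43 × 0.972) = 109 nm.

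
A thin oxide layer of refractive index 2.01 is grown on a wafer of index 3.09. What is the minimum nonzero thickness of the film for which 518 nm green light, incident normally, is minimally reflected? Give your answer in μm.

Top surface (1.0 → 2.01): reflection off a higher-index medium gives a half-wave phase shift.
Ray reflecting at the bottom interface goes from n = 2.01 toward n = 3.09: a half-wave phase shift.
Zero or two π shifts → no net half-wave offset.
For weak reflection here: 2 n t = (m + ½) λ.
Minimum at m = 0: t = λ / (4 n) = 518 / (4 × 2.01) = 64.4 nm.

0.0644 μm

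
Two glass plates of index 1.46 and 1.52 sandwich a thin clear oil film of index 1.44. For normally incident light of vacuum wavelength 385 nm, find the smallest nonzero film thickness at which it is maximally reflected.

66.8 nm

Ray reflecting at the top interface goes from n = 1.46 toward n = 1.44: no phase shift.
Bottom surface (1.44 → 1.52): reflection off a higher-index medium gives a half-wave phase shift.
Exactly one π shift → a net half-wave offset.
So the condition for constructive reflection is 2 n t = (m + ½) λ.
Minimum at m = 0: t = λ / (4 n) = 385 / (4 × 1.44) = 66.8 nm.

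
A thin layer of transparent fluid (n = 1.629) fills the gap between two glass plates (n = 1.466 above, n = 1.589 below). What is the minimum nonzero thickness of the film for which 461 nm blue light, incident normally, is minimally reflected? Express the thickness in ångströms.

At the upper boundary (n = 1.466 to n = 1.629) the reflected ray undergoes a half-wave phase shift.
At the lower boundary (n = 1.629 to n = 1.589) the reflected ray undergoes no phase shift.
The two reflections differ by half a wavelength.
For weak reflection here: 2 n t = m λ.
Minimum nonzero at m = 1: t = λ / (2 n) = 461 / (2 × 1.629) = 141 nm.

1415 Å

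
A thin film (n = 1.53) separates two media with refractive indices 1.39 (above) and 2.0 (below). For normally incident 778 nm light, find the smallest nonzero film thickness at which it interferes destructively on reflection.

At the upper boundary (n = 1.39 to n = 1.53) the reflected ray undergoes a half-wave phase shift.
Bottom surface (1.53 → 2.0): reflection off a higher-index medium gives a half-wave phase shift.
The two reflections carry the same phase change, so no net offset.
With no net inversion, destructive interference in reflection requires 2 n t = (m + ½) λ.
Minimum at m = 0: t = λ / (4 n) = 778 / (4 × 1.53) = 127 nm.

127 nm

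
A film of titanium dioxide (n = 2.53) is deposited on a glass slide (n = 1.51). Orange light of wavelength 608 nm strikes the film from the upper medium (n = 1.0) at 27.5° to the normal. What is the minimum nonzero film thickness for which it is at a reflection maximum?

Ray reflecting at the top interface goes from n = 1.0 toward n = 2.53: a half-wave phase shift.
Ray reflecting at the bottom interface goes from n = 2.53 toward n = 1.51: no phase shift.
The two reflections differ by half a wavelength.
With one net inversion, constructive interference in reflection requires 2 n t cos θ_r = (m + ½) λ.
Snell's law: 1.0 sin 27.5° = 2.53 sin θ_r → sin θ_r = 0.183, cos θ_r = 0.983.
Minimum at m = 0: t = λ / (4 n cos θ_r) = 608 / (4 × 2.53 × 0.983) = 61.1 nm.

61.1 nm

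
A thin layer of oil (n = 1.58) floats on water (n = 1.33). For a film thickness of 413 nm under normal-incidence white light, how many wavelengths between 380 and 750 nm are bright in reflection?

1

At the upper boundary (n = 1.0 to n = 1.58) the reflected ray undergoes a half-wave phase shift.
Bottom surface (1.58 → 1.33): reflection off a lower-index medium gives no phase shift.
Net: one phase inversion between the two reflected rays.
So the condition for constructive reflection is 2 n t = (m + ½) λ.
λ = 2 n t / (m + ½) = 1305 / (m + ½) nm.
m=1: 870 nm (IR); m=2: 522 nm (visible); m=3: 373 nm (UV).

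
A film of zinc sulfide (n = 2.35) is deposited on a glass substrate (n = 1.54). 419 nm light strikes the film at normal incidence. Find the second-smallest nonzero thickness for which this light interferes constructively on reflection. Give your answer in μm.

0.134 μm

Ray reflecting at the top interface goes from n = 1.0 toward n = 2.35: a half-wave phase shift.
At the lower boundary (n = 2.35 to n = 1.54) the reflected ray undergoes no phase shift.
The two reflections differ by half a wavelength.
For bright reflection here: 2 n t = (m + ½) λ.
The second-smallest nonzero thickness corresponds to m = 1: t = (m + ½) λ / (2 n) = 1.50 × 419 / (2 × 2.35) = 134 nm.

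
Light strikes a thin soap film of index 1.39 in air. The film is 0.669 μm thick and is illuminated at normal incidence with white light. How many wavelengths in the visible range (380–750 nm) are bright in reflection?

3

Ray reflecting at the top interface goes from n = 1.0 toward n = 1.39: a half-wave phase shift.
At the lower boundary (n = 1.39 to n = 1.0) the reflected ray undergoes no phase shift.
Net: one phase inversion between the two reflected rays.
With one net inversion, constructive interference in reflection requires 2 n t = (m + ½) λ.
λ = 2 n t / (m + ½) = 1860 / (m + ½) nm.
m=1: 1240 nm (IR); m=2: 744 nm (visible); m=3: 531 nm (visible); m=4: 413 nm (visible); m=5: 338 nm (UV).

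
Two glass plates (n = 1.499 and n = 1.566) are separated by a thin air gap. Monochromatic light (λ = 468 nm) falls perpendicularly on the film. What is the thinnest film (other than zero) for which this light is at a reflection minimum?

At the upper boundary (n = 1.499 to n = 1.0) the reflected ray undergoes no phase shift.
At the lower boundary (n = 1.0 to n = 1.566) the reflected ray undergoes a half-wave phase shift.
Exactly one π shift → a net half-wave offset.
For weak reflection here: 2 n t = m λ.
Minimum nonzero at m = 1: t = λ / (2 n) = 468 / (2 × 1.0) = 234 nm.

234 nm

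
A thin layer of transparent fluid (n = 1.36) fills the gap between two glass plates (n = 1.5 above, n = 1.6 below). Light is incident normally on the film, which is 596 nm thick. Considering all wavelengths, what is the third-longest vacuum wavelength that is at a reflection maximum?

Ray reflecting at the top interface goes from n = 1.5 toward n = 1.36: no phase shift.
Ray reflecting at the bottom interface goes from n = 1.36 toward n = 1.6: a half-wave phase shift.
Net: one phase inversion between the two reflected rays.
For bright reflection here: 2 n t = (m + ½) λ.
λ = 2 n t / (m + ½). The third-longest wavelength is m = 2: λ = 2 × 1.36 × 596 / 2.50 = 648 nm.

648 nm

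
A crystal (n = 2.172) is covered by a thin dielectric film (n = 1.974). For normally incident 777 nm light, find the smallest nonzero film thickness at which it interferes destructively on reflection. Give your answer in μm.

At the upper boundary (n = 1.0 to n = 1.974) the reflected ray undergoes a half-wave phase shift.
At the lower boundary (n = 1.974 to n = 2.172) the reflected ray undergoes a half-wave phase shift.
Zero or two π shifts → no net half-wave offset.
With no net inversion, destructive interference in reflection requires 2 n t = (m + ½) λ.
Minimum at m = 0: t = λ / (4 n) = 777 / (4 × 1.974) = 98.4 nm.

0.0984 μm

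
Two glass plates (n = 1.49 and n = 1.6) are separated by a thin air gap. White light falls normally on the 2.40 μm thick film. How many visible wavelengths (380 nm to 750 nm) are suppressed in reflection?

6

At the upper boundary (n = 1.49 to n = 1.0) the reflected ray undergoes no phase shift.
Bottom surface (1.0 → 1.6): reflection off a higher-index medium gives a half-wave phase shift.
The two reflections differ by half a wavelength.
So the condition for destructive reflection is 2 n t = m λ.
λ = 2 n t / m = 4800 / m nm.
m=6: 800 nm (IR); m=7: 686 nm (visible); m=8: 600 nm (visible); m=9: 533 nm (visible); m=10: 480 nm (visible); m=11: 436 nm (visible); m=12: 400 nm (visible); m=13: 369 nm (UV).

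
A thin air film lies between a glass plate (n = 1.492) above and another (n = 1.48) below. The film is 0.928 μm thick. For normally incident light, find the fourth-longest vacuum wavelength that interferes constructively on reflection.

Top surface (1.492 → 1.0): reflection off a lower-index medium gives no phase shift.
Bottom surface (1.0 → 1.48): reflection off a higher-index medium gives a half-wave phase shift.
Net: one phase inversion between the two reflected rays.
With one net inversion, constructive interference in reflection requires 2 n t = (m + ½) λ.
λ = 2 n t / (m + ½). The fourth-longest wavelength is m = 3: λ = 2 × 1.0 × 928 / 3.50 = 530 nm.

530 nm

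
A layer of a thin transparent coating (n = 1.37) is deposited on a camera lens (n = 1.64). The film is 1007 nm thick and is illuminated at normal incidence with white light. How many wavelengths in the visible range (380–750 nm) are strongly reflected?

At the upper boundary (n = 1.0 to n = 1.37) the reflected ray undergoes a half-wave phase shift.
Bottom surface (1.37 → 1.64): reflection off a higher-index medium gives a half-wave phase shift.
Net: no relative phase inversion (both shifts match).
For maximum reflection here: 2 n t = m λ.
λ = 2 n t / m = 2759 / m nm.
m=3: 920 nm (IR); m=4: 690 nm (visible); m=5: 552 nm (visible); m=6: 460 nm (visible); m=7: 394 nm (visible); m=8: 345 nm (UV).

4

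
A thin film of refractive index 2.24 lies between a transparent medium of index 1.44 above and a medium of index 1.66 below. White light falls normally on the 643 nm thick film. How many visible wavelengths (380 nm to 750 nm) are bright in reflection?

At the upper boundary (n = 1.44 to n = 2.24) the reflected ray undergoes a half-wave phase shift.
Bottom surface (2.24 → 1.66): reflection off a lower-index medium gives no phase shift.
Exactly one π shift → a net half-wave offset.
With one net inversion, constructive interference in reflection requires 2 n t = (m + ½) λ.
λ = 2 n t / (m + ½) = 2881 / (m + ½) nm.
m=3: 823 nm (IR); m=4: 640 nm (visible); m=5: 524 nm (visible); m=6: 443 nm (visible); m=7: 384 nm (visible); m=8: 339 nm (UV).

4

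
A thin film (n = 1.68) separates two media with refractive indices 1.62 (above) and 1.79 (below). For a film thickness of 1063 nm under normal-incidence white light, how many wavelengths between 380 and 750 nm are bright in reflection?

Top surface (1.62 → 1.68): reflection off a higher-index medium gives a half-wave phase shift.
Bottom surface (1.68 → 1.79): reflection off a higher-index medium gives a half-wave phase shift.
Zero or two π shifts → no net half-wave offset.
For maximum reflection here: 2 n t = m λ.
λ = 2 n t / m = 3572 / m nm.
m=4: 893 nm (IR); m=5: 714 nm (visible); m=6: 595 nm (visible); m=7: 510 nm (visible); m=8: 446 nm (visible); m=9: 397 nm (visible); m=10: 357 nm (UV).

5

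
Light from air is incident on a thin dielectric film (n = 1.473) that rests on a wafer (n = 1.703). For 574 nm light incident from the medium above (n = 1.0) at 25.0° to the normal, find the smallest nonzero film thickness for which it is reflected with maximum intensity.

203 nm

Ray reflecting at the top interface goes from n = 1.0 toward n = 1.473: a half-wave phase shift.
Ray reflecting at the bottom interface goes from n = 1.473 toward n = 1.703: a half-wave phase shift.
Zero or two π shifts → no net half-wave offset.
With no net inversion, constructive interference in reflection requires 2 n t cos θ_r = m λ.
Snell's law: 1.0 sin 25.0° = 1.473 sin θ_r → sin θ_r = 0.287, cos θ_r = 0.958.
Minimum nonzero at m = 1: t = λ / (2 n cos θ_r) = 574 / (2 × 1.473 × 0.958) = 203 nm.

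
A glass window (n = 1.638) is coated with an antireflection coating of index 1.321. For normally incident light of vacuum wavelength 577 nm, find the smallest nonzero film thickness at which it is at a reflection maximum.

At the upper boundary (n = 1.0 to n = 1.321) the reflected ray undergoes a half-wave phase shift.
Bottom surface (1.321 → 1.638): reflection off a higher-index medium gives a half-wave phase shift.
Net: no relative phase inversion (both shifts match).
With no net inversion, constructive interference in reflection requires 2 n t = m λ.
Minimum nonzero at m = 1: t = λ / (2 n) = 577 / (2 × 1.321) = 218 nm.

218 nm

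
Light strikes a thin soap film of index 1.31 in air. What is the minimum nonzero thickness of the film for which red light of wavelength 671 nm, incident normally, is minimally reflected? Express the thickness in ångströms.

At the upper boundary (n = 1.0 to n = 1.31) the reflected ray undergoes a half-wave phase shift.
Ray reflecting at the bottom interface goes from n = 1.31 toward n = 1.0: no phase shift.
Net: one phase inversion between the two reflected rays.
So the condition for destructive reflection is 2 n t = m λ.
Minimum nonzero at m = 1: t = λ / (2 n) = 671 / (2 × 1.31) = 256 nm.

2561 Å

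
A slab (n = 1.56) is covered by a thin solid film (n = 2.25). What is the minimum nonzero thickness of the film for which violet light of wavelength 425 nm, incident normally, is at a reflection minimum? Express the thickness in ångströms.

944 Å

Top surface (1.0 → 2.25): reflection off a higher-index medium gives a half-wave phase shift.
Ray reflecting at the bottom interface goes from n = 2.25 toward n = 1.56: no phase shift.
Net: one phase inversion between the two reflected rays.
For weak reflection here: 2 n t = m λ.
Minimum nonzero at m = 1: t = λ / (2 n) = 425 / (2 × 2.25) = 94.4 nm.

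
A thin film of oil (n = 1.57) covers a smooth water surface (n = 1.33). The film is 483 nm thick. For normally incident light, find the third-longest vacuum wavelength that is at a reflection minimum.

Ray reflecting at the top interface goes from n = 1.0 toward n = 1.57: a half-wave phase shift.
Ray reflecting at the bottom interface goes from n = 1.57 toward n = 1.33: no phase shift.
Exactly one π shift → a net half-wave offset.
With one net inversion, destructive interference in reflection requires 2 n t = m λ.
λ = 2 n t / m. The third-longest wavelength is m = 3: λ = 2 × 1.57 × 483 / 3.00 = 506 nm.

506 nm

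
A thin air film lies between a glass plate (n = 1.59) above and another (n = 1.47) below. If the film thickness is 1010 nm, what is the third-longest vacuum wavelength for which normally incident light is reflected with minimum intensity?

Ray reflecting at the top interface goes from n = 1.59 toward n = 1.0: no phase shift.
Ray reflecting at the bottom interface goes from n = 1.0 toward n = 1.47: a half-wave phase shift.
Exactly one π shift → a net half-wave offset.
So the condition for destructive reflection is 2 n t = m λ.
λ = 2 n t / m. The third-longest wavelength is m = 3: λ = 2 × 1.0 × 1010 / 3.00 = 673 nm.

673 nm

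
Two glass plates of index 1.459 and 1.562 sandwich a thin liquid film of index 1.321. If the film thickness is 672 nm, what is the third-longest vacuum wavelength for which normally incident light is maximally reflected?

Top surface (1.459 → 1.321): reflection off a lower-index medium gives no phase shift.
At the lower boundary (n = 1.321 to n = 1.562) the reflected ray undergoes a half-wave phase shift.
Net: one phase inversion between the two reflected rays.
For strong reflection here: 2 n t = (m + ½) λ.
λ = 2 n t / (m + ½). The third-longest wavelength is m = 2: λ = 2 × 1.321 × 672 / 2.50 = 710 nm.

710 nm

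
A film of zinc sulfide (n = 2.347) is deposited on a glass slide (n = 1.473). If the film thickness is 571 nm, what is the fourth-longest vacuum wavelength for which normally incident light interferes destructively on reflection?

Ray reflecting at the top interface goes from n = 1.0 toward n = 2.347: a half-wave phase shift.
Ray reflecting at the bottom interface goes from n = 2.347 toward n = 1.473: no phase shift.
The two reflections differ by half a wavelength.
With one net inversion, destructive interference in reflection requires 2 n t = m λ.
λ = 2 n t / m. The fourth-longest wavelength is m = 4: λ = 2 × 2.347 × 571 / 4.00 = 670 nm.

670 nm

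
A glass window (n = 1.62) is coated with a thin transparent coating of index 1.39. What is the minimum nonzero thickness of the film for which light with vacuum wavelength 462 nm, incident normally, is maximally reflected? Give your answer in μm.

0.166 μm

At the upper boundary (n = 1.0 to n = 1.39) the reflected ray undergoes a half-wave phase shift.
Ray reflecting at the bottom interface goes from n = 1.39 toward n = 1.62: a half-wave phase shift.
The two reflections carry the same phase change, so no net offset.
For bright reflection here: 2 n t = m λ.
Minimum nonzero at m = 1: t = λ / (2 n) = 462 / (2 × 1.39) = 166 nm.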